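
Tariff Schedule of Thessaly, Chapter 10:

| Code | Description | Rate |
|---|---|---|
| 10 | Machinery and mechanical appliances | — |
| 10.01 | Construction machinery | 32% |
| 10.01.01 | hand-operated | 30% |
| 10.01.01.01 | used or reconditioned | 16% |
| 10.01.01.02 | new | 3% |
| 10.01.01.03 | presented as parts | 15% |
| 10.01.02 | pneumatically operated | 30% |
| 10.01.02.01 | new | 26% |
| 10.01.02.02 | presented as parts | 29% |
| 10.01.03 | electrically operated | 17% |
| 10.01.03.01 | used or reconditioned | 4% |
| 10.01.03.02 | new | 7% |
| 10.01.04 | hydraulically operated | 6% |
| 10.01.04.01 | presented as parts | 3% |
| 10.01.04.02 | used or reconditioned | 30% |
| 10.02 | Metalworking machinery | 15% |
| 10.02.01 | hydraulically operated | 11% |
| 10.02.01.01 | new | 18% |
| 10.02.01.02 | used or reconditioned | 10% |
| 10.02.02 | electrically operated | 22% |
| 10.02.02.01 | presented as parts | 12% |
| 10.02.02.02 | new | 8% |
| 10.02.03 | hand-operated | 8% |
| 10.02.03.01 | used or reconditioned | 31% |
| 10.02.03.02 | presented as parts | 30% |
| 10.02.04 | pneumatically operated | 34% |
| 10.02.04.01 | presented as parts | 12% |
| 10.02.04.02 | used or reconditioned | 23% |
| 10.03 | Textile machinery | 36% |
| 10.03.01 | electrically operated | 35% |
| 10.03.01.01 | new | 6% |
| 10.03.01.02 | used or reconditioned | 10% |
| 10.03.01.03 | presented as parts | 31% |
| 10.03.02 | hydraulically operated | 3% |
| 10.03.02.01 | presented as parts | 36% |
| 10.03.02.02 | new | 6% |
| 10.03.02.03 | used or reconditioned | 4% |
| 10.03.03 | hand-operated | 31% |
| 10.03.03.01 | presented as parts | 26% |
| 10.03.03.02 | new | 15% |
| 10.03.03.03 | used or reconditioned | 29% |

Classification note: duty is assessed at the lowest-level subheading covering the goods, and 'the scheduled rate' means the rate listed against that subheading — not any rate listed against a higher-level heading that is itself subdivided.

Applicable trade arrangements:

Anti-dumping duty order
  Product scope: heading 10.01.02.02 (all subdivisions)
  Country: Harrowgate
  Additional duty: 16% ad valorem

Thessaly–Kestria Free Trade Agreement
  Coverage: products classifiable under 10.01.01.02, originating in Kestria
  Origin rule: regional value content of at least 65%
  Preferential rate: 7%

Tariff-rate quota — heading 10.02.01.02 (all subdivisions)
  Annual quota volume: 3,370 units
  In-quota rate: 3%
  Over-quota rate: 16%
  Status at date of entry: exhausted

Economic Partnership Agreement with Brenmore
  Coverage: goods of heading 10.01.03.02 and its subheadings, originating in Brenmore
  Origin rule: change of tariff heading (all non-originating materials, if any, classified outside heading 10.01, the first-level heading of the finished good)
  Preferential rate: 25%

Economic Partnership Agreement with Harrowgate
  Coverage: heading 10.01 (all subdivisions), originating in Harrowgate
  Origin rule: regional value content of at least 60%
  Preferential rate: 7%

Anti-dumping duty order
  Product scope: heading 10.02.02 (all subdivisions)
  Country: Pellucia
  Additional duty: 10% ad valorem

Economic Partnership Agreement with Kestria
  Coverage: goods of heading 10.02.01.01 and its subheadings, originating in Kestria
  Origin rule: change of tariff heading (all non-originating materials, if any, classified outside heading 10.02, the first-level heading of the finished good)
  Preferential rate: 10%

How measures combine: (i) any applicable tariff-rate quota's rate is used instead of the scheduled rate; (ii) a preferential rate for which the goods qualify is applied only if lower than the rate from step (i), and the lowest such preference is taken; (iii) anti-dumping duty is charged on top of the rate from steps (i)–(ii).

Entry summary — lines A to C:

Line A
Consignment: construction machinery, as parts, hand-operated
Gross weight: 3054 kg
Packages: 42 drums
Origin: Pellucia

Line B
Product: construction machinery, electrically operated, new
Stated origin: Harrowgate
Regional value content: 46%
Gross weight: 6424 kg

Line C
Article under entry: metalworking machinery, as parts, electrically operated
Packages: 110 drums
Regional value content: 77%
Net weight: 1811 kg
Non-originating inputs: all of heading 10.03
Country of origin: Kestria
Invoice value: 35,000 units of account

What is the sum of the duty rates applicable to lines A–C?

34%

Line A: construction → 10.01; hand-operated → 10.01.01; as parts → 10.01.01.03. Scheduled 15%. No special measure applies. → 15%.
Line B: construction → 10.01; electrically operated → 10.01.03; new → 10.01.03.02. Scheduled 7%. Harrowgate agreement on 10.01: RVC < 60%. → 7%.
Line C: metalworking → 10.02; electrically operated → 10.02.02; as parts → 10.02.02.01. Scheduled 12%. Kestria agreement on 10.01.01.02: 10.02.02.01 not covered; Kestria agreement on 10.02.01.01: 10.02.02.01 not covered. → 12%.
Sum: 15% + 7% + 12% = 34%.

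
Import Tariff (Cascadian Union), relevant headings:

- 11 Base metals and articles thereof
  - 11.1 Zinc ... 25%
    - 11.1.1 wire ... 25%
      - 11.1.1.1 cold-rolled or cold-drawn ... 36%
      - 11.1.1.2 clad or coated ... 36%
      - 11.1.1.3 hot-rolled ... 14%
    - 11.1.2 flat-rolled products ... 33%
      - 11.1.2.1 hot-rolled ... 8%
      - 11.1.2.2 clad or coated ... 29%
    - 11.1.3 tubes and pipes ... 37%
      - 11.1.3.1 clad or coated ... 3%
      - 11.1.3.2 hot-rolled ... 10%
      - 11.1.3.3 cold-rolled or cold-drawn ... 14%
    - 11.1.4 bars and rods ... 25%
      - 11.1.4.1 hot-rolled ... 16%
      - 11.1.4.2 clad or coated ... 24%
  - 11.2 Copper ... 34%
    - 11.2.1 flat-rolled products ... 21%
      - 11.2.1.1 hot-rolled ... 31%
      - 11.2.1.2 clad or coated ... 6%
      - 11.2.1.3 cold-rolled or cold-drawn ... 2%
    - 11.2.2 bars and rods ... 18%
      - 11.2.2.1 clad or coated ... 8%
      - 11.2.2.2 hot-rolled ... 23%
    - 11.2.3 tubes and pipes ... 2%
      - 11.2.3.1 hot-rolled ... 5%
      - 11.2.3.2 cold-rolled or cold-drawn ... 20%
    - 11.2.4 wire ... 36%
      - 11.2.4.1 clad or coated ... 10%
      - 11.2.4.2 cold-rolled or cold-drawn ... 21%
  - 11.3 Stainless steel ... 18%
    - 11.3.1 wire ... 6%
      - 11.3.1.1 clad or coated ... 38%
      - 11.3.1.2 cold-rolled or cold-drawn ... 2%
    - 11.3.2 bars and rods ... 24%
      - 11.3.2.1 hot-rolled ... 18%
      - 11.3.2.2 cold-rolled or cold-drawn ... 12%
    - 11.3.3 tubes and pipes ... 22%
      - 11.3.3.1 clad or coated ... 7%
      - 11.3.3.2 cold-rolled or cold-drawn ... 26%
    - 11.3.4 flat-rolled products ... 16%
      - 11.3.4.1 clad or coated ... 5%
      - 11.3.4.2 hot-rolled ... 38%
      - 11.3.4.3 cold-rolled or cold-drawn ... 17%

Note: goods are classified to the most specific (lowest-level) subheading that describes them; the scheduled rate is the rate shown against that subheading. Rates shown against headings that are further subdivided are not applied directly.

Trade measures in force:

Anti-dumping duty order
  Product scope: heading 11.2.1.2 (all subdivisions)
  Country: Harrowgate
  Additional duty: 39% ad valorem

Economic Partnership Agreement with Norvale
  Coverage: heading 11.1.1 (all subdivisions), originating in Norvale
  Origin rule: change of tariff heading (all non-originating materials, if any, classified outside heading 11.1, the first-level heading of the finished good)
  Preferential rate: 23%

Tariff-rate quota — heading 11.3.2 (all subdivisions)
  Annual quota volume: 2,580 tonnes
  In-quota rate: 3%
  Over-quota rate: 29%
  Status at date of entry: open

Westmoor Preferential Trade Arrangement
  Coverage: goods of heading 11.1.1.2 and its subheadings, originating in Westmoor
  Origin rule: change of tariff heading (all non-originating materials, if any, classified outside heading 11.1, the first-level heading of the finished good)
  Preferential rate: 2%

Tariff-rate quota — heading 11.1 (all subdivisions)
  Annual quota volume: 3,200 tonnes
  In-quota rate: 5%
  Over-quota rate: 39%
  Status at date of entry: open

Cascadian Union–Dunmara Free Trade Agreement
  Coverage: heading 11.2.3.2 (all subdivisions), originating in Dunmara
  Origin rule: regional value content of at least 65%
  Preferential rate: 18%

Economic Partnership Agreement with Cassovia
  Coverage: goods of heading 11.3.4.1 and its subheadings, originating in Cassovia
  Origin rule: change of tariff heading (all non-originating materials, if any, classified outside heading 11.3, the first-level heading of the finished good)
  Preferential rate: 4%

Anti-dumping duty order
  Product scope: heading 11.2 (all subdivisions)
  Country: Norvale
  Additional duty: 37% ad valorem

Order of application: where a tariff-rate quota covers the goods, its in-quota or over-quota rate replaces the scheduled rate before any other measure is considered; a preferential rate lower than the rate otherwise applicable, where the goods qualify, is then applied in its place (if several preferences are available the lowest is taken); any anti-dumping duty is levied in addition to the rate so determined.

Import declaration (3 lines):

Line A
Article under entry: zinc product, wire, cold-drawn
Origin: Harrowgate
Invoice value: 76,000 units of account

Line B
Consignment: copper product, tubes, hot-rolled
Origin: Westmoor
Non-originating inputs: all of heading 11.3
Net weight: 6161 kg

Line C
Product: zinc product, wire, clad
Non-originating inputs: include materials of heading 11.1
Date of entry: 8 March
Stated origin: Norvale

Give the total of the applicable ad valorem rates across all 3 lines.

15%

Line A: zinc → 11.1; wire → 11.1.1; cold-drawn → 11.1.1.1. Scheduled 36%. quota on 11.1 open → in-quota 5%. → 5%.
Line B: copper → 11.2; tubes → 11.2.3; hot-rolled → 11.2.3.1. Scheduled 5%. Westmoor agreement on 11.1.1.2: 11.2.3.1 not covered. → 5%.
Line C: zinc → 11.1; wire → 11.1.1; clad → 11.1.1.2. Scheduled 36%. quota on 11.1 open → in-quota 5%; Norvale agreement on 11.1.1: CTH not met. → 5%.
Sum: 5% + 5% + 5% = 15%.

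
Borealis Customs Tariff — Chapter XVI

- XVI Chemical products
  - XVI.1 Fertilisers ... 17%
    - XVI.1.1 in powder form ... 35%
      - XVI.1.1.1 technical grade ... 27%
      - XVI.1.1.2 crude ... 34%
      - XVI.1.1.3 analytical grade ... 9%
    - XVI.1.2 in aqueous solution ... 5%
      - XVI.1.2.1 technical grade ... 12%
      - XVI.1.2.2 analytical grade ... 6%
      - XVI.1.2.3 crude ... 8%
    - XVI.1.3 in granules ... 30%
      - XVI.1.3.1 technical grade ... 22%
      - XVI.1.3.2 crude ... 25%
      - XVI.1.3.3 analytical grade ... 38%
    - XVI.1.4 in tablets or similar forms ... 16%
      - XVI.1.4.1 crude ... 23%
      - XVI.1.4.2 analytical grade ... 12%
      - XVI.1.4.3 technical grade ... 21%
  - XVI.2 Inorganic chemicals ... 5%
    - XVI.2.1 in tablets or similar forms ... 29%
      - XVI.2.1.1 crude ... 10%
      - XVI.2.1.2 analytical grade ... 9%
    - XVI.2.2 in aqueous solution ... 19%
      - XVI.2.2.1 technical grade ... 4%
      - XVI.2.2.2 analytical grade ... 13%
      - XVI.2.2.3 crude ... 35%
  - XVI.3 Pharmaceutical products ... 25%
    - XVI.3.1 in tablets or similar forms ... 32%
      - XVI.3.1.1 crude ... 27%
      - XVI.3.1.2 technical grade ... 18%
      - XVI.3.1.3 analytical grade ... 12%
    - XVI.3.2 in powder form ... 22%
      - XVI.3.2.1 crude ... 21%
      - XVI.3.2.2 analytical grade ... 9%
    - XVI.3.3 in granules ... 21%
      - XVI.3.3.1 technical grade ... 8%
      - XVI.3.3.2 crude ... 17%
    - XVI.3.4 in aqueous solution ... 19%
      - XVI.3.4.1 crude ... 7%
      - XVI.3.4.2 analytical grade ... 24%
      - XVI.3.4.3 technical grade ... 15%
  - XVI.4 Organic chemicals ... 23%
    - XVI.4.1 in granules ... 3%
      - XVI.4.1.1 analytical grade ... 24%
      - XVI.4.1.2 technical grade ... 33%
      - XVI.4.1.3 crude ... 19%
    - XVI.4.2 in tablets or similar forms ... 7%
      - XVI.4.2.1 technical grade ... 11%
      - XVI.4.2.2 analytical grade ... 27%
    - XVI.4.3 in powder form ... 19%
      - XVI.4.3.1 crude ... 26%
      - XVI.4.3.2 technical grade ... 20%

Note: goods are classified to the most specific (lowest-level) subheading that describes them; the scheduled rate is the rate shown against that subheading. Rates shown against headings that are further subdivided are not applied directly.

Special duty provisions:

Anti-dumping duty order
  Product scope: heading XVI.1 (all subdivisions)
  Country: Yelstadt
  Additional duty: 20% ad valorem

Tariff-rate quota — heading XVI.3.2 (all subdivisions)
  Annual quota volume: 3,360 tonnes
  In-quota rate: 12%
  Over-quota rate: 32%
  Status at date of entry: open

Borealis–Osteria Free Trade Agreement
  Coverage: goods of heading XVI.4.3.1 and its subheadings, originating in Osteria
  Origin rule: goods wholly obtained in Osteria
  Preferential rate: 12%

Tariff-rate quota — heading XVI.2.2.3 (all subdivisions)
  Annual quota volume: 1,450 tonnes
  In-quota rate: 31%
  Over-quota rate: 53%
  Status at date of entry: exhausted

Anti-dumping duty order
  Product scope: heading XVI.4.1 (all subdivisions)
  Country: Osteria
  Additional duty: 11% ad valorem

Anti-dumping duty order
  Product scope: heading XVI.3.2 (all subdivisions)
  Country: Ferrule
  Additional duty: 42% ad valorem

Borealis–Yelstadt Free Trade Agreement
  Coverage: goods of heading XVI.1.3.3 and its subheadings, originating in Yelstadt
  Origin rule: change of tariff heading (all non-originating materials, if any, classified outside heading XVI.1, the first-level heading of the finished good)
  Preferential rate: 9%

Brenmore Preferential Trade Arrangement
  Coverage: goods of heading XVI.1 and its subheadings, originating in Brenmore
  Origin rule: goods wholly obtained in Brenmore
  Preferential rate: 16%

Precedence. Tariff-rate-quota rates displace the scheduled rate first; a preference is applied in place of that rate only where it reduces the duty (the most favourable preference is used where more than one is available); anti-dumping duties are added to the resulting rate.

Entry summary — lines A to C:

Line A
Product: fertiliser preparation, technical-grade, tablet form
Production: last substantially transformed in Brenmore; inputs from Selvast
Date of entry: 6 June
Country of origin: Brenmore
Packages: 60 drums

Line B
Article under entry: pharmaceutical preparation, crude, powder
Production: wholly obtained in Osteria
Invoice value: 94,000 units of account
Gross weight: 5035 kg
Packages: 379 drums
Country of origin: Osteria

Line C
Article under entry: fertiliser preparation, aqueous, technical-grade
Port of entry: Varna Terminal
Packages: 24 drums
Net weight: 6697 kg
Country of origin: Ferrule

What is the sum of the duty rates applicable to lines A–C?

Line A: fertiliser → XVI.1; tablet form → XVI.1.4; technical-grade → XVI.1.4.3. Scheduled 21%. Brenmore agreement on XVI.1: not wholly obtained. → 21%.
Line B: pharmaceutical → XVI.3; powder → XVI.3.2; crude → XVI.3.2.1. Scheduled 21%. quota on XVI.3.2 open → in-quota 12%; Osteria agreement on XVI.4.3.1: XVI.3.2.1 not covered. → 12%.
Line C: fertiliser → XVI.1; aqueous → XVI.1.2; technical-grade → XVI.1.2.1. Scheduled 12%. No special measure applies. → 12%.
Sum: 21% + 12% + 12% = 45%.

45%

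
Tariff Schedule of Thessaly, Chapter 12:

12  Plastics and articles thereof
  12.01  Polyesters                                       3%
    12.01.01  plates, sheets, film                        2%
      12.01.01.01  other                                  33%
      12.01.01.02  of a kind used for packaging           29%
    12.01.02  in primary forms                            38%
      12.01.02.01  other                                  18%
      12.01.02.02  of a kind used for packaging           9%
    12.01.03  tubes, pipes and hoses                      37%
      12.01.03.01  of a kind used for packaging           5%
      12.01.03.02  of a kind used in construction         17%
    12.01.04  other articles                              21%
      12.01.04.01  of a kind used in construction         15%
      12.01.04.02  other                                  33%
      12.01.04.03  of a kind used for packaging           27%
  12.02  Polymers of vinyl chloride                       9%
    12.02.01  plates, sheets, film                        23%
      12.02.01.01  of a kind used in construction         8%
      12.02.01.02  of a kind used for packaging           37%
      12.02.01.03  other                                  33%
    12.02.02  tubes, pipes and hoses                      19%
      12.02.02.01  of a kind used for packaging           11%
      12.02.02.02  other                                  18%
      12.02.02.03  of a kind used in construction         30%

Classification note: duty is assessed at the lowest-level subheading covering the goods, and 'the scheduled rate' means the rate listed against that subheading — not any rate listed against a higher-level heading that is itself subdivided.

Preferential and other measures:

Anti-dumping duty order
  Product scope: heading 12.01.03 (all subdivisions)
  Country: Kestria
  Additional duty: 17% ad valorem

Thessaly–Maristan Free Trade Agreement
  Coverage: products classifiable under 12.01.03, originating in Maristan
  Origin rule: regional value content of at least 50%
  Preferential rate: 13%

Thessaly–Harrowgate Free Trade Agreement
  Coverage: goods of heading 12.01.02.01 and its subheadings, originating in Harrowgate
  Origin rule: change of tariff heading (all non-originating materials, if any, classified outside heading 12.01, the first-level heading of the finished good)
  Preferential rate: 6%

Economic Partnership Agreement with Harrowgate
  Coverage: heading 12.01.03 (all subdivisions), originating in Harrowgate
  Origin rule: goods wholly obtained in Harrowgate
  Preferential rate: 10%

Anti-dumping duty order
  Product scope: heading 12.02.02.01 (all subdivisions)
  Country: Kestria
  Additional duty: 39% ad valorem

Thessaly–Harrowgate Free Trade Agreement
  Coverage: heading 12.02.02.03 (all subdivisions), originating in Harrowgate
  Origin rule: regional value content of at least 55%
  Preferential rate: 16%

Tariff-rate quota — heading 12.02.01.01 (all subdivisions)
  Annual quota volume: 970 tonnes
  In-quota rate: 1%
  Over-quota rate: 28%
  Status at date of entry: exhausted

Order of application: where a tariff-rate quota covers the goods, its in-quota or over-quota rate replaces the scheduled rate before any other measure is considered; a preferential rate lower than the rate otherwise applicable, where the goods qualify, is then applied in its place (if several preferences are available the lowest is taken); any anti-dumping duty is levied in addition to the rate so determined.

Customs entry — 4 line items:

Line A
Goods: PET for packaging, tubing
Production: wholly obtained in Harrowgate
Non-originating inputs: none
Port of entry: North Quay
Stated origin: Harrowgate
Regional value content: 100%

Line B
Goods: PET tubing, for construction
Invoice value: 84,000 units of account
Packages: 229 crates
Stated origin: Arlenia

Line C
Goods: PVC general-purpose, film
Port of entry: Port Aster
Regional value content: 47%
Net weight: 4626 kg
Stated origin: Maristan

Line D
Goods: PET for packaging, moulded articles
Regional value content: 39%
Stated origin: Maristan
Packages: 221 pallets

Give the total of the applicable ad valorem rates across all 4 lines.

82%

Line A: PET → 12.01; tubing → 12.01.03; for packaging → 12.01.03.01. Scheduled 5%. Harrowgate agreement on 12.01.02.01: 12.01.03.01 not covered; Harrowgate agreement on 12.01.03: wholly obtained → 10% available; Harrowgate agreement on 12.02.02.03: 12.01.03.01 not covered; preference 10% not lower than 5% → no reduction. → 5%.
Line B: PET → 12.01; tubing → 12.01.03; for construction → 12.01.03.02. Scheduled 17%. No special measure applies. → 17%.
Line C: PVC → 12.02; film → 12.02.01; general-purpose → 12.02.01.03. Scheduled 33%. Maristan agreement on 12.01.03: 12.02.01.03 not covered. → 33%.
Line D: PET → 12.01; moulded articles → 12.01.04; for packaging → 12.01.04.03. Scheduled 27%. Maristan agreement on 12.01.03: 12.01.04.03 not covered. → 27%.
Sum: 5% + 17% + 33% + 27% = 82%.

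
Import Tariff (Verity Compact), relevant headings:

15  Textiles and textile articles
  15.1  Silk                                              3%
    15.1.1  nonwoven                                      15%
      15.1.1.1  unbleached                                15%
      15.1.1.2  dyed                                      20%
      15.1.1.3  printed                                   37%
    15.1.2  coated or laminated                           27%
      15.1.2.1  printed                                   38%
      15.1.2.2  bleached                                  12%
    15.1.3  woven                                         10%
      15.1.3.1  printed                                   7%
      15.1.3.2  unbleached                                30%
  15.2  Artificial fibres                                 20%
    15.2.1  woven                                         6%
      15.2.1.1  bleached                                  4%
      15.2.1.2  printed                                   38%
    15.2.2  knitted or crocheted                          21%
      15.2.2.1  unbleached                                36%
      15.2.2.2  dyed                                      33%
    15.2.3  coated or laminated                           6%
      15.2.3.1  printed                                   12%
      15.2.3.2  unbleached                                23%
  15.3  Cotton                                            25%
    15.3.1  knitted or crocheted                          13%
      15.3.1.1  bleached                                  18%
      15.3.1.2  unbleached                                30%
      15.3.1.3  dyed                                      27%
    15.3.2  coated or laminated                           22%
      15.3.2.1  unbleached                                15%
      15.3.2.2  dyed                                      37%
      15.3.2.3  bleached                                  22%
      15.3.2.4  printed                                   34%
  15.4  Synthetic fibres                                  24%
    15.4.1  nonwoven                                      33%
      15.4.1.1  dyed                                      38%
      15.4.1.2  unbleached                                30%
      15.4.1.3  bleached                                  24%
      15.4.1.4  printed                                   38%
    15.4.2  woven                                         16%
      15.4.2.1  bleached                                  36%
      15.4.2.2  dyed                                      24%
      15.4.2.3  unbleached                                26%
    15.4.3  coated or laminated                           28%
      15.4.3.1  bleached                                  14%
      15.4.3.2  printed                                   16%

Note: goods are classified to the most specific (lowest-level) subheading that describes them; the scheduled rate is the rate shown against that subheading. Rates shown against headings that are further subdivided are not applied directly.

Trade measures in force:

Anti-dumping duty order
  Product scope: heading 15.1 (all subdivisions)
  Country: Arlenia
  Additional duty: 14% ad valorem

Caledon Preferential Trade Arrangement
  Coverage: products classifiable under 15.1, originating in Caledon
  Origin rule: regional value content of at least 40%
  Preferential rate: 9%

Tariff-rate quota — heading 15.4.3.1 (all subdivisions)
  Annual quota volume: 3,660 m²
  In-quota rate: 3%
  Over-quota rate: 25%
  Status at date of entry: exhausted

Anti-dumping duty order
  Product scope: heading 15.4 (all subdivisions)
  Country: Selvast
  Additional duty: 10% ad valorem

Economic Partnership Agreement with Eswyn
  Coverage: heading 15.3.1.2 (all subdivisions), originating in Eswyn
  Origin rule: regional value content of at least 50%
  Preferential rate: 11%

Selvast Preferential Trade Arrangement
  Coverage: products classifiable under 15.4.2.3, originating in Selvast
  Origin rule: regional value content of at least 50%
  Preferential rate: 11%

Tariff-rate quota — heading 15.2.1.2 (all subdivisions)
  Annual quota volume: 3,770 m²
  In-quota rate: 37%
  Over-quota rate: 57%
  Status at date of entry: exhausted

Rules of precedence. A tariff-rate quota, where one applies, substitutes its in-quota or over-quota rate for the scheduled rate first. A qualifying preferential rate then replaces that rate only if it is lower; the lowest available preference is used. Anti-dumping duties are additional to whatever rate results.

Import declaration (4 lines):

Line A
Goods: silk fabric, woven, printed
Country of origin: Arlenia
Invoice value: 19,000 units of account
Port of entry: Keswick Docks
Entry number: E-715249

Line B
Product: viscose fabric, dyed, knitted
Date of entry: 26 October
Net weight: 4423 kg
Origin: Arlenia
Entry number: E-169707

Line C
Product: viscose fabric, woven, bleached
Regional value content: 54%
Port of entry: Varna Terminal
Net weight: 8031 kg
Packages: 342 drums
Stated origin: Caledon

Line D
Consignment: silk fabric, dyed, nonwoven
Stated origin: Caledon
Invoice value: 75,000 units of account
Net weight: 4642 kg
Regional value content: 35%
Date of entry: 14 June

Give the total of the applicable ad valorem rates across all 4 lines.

78%

Line A: silk → 15.1; woven → 15.1.3; printed → 15.1.3.1. Scheduled 7%. anti-dumping (Arlenia, 15.1): +14%; total 7% + 14% = 21%. → 21%.
Line B: viscose → 15.2; knitted → 15.2.2; dyed → 15.2.2.2. Scheduled 33%. No special measure applies. → 33%.
Line C: viscose → 15.2; woven → 15.2.1; bleached → 15.2.1.1. Scheduled 4%. Caledon agreement on 15.1: 15.2.1.1 not covered. → 4%.
Line D: silk → 15.1; nonwoven → 15.1.1; dyed → 15.1.1.2. Scheduled 20%. Caledon agreement on 15.1: RVC < 40%. → 20%.
Sum: 21% + 33% + 4% + 20% = 78%.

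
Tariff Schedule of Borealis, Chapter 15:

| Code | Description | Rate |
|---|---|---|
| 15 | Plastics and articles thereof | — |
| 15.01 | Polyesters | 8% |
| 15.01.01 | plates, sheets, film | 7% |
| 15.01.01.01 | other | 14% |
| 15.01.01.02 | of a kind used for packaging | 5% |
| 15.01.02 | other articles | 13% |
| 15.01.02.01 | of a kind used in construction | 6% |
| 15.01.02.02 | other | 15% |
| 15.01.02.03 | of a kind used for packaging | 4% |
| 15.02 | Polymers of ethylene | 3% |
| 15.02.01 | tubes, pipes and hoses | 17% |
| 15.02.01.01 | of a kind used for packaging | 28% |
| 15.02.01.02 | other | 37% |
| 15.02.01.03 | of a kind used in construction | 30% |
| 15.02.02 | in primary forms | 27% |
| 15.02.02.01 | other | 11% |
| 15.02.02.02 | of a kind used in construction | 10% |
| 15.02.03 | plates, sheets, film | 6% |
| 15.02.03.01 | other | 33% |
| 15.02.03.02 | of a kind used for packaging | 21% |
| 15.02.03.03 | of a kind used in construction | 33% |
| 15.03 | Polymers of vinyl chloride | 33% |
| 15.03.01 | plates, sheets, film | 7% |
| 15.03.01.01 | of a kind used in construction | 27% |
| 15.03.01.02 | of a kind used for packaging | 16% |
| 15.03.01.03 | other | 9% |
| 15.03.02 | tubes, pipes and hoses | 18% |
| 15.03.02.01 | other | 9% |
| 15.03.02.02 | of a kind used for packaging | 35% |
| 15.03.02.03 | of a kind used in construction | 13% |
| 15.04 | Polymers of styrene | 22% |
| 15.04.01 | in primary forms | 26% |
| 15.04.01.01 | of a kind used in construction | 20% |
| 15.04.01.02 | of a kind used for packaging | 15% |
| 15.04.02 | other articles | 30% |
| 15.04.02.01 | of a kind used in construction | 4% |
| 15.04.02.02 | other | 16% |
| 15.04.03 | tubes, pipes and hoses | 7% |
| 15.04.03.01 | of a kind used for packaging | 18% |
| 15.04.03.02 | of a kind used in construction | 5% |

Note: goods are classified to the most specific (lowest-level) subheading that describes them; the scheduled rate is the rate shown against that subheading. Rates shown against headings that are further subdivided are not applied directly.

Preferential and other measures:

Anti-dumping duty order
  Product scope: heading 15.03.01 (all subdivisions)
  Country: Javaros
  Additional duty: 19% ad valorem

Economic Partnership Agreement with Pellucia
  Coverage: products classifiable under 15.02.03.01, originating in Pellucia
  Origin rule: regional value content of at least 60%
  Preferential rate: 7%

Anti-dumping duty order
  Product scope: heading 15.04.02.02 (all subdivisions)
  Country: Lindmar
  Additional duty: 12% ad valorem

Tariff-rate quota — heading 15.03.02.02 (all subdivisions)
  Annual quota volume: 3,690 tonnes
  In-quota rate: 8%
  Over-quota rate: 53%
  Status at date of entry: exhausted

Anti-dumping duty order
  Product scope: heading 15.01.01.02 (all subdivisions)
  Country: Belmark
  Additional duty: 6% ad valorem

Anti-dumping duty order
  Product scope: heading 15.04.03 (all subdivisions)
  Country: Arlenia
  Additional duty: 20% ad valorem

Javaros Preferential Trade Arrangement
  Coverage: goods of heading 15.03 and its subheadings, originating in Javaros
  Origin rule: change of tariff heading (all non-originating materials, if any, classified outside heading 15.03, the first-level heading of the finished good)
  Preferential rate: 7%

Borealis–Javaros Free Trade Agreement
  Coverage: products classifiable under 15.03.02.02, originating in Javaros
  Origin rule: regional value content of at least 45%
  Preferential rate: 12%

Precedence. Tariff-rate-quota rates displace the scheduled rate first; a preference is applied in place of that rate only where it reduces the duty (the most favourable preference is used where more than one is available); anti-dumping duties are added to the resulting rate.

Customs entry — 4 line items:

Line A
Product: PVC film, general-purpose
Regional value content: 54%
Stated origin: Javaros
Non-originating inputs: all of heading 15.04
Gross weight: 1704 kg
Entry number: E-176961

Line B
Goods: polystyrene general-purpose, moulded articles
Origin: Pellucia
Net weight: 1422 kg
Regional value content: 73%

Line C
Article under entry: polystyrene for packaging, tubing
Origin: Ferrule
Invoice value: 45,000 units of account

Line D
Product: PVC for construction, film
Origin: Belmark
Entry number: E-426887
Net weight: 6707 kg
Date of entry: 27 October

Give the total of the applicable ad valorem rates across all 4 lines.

Line A: PVC → 15.03; film → 15.03.01; general-purpose → 15.03.01.03. Scheduled 9%. Javaros agreement on 15.03: CTH met → 7% available; Javaros agreement on 15.03.02.02: 15.03.01.03 not covered; preferential 7%; anti-dumping (Javaros, 15.03.01): +19%; total 7% + 19% = 26%. → 26%.
Line B: polystyrene → 15.04; moulded articles → 15.04.02; general-purpose → 15.04.02.02. Scheduled 16%. Pellucia agreement on 15.02.03.01: 15.04.02.02 not covered. → 16%.
Line C: polystyrene → 15.04; tubing → 15.04.03; for packaging → 15.04.03.01. Scheduled 18%. No special measure applies. → 18%.
Line D: PVC → 15.03; film → 15.03.01; for construction → 15.03.01.01. Scheduled 27%. No special measure applies. → 27%.
Sum: 26% + 16% + 18% + 27% = 87%.

87%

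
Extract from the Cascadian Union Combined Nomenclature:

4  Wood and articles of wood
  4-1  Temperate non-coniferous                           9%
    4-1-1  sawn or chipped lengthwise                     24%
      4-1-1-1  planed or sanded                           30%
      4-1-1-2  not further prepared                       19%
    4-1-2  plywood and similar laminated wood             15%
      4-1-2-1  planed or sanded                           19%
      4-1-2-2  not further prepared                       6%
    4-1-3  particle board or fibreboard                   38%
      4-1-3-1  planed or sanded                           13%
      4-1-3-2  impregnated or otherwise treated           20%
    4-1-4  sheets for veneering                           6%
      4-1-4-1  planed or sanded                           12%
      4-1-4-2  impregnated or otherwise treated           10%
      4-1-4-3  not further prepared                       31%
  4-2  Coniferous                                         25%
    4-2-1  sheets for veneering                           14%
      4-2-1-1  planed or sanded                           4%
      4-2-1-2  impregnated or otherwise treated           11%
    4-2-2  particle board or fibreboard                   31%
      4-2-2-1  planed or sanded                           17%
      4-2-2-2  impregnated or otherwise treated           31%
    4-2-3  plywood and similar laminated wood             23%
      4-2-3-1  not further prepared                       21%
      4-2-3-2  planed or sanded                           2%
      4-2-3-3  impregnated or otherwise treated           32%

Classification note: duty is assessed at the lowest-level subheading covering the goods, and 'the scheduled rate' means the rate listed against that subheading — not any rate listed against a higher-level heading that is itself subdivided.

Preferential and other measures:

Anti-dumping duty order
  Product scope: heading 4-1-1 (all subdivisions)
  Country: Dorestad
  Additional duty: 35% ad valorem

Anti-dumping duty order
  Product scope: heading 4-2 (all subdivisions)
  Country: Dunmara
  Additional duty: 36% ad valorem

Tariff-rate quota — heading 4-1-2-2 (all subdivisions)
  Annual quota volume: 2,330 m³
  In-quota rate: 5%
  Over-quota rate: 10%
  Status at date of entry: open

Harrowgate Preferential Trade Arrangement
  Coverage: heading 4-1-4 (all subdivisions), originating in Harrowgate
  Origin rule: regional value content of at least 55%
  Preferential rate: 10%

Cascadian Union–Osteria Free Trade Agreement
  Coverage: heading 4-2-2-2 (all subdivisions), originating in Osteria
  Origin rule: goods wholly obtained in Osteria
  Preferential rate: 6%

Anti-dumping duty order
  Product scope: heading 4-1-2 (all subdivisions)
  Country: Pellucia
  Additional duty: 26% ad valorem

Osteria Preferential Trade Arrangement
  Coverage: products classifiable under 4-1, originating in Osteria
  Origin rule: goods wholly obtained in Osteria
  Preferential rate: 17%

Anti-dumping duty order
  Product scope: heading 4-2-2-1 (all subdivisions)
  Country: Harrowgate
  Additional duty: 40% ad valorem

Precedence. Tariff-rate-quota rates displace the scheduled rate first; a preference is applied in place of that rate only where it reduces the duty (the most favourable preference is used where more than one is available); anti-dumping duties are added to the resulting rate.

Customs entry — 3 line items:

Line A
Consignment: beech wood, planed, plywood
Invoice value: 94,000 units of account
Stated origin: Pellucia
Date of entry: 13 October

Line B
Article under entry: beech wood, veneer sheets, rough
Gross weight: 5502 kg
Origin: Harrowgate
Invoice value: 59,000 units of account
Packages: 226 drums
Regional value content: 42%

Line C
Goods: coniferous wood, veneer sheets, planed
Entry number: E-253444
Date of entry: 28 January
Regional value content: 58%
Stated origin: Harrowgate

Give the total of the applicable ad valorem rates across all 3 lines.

80%

Line A: beech → 4-1; plywood → 4-1-2; planed → 4-1-2-1. Scheduled 19%. anti-dumping (Pellucia, 4-1-2): +26%; total 19% + 26% = 45%. → 45%.
Line B: beech → 4-1; veneer sheets → 4-1-4; rough → 4-1-4-3. Scheduled 31%. Harrowgate agreement on 4-1-4: RVC < 55%. → 31%.
Line C: coniferous → 4-2; veneer sheets → 4-2-1; planed → 4-2-1-1. Scheduled 4%. Harrowgate agreement on 4-1-4: 4-2-1-1 not covered. → 4%.
Sum: 45% + 31% + 4% = 80%.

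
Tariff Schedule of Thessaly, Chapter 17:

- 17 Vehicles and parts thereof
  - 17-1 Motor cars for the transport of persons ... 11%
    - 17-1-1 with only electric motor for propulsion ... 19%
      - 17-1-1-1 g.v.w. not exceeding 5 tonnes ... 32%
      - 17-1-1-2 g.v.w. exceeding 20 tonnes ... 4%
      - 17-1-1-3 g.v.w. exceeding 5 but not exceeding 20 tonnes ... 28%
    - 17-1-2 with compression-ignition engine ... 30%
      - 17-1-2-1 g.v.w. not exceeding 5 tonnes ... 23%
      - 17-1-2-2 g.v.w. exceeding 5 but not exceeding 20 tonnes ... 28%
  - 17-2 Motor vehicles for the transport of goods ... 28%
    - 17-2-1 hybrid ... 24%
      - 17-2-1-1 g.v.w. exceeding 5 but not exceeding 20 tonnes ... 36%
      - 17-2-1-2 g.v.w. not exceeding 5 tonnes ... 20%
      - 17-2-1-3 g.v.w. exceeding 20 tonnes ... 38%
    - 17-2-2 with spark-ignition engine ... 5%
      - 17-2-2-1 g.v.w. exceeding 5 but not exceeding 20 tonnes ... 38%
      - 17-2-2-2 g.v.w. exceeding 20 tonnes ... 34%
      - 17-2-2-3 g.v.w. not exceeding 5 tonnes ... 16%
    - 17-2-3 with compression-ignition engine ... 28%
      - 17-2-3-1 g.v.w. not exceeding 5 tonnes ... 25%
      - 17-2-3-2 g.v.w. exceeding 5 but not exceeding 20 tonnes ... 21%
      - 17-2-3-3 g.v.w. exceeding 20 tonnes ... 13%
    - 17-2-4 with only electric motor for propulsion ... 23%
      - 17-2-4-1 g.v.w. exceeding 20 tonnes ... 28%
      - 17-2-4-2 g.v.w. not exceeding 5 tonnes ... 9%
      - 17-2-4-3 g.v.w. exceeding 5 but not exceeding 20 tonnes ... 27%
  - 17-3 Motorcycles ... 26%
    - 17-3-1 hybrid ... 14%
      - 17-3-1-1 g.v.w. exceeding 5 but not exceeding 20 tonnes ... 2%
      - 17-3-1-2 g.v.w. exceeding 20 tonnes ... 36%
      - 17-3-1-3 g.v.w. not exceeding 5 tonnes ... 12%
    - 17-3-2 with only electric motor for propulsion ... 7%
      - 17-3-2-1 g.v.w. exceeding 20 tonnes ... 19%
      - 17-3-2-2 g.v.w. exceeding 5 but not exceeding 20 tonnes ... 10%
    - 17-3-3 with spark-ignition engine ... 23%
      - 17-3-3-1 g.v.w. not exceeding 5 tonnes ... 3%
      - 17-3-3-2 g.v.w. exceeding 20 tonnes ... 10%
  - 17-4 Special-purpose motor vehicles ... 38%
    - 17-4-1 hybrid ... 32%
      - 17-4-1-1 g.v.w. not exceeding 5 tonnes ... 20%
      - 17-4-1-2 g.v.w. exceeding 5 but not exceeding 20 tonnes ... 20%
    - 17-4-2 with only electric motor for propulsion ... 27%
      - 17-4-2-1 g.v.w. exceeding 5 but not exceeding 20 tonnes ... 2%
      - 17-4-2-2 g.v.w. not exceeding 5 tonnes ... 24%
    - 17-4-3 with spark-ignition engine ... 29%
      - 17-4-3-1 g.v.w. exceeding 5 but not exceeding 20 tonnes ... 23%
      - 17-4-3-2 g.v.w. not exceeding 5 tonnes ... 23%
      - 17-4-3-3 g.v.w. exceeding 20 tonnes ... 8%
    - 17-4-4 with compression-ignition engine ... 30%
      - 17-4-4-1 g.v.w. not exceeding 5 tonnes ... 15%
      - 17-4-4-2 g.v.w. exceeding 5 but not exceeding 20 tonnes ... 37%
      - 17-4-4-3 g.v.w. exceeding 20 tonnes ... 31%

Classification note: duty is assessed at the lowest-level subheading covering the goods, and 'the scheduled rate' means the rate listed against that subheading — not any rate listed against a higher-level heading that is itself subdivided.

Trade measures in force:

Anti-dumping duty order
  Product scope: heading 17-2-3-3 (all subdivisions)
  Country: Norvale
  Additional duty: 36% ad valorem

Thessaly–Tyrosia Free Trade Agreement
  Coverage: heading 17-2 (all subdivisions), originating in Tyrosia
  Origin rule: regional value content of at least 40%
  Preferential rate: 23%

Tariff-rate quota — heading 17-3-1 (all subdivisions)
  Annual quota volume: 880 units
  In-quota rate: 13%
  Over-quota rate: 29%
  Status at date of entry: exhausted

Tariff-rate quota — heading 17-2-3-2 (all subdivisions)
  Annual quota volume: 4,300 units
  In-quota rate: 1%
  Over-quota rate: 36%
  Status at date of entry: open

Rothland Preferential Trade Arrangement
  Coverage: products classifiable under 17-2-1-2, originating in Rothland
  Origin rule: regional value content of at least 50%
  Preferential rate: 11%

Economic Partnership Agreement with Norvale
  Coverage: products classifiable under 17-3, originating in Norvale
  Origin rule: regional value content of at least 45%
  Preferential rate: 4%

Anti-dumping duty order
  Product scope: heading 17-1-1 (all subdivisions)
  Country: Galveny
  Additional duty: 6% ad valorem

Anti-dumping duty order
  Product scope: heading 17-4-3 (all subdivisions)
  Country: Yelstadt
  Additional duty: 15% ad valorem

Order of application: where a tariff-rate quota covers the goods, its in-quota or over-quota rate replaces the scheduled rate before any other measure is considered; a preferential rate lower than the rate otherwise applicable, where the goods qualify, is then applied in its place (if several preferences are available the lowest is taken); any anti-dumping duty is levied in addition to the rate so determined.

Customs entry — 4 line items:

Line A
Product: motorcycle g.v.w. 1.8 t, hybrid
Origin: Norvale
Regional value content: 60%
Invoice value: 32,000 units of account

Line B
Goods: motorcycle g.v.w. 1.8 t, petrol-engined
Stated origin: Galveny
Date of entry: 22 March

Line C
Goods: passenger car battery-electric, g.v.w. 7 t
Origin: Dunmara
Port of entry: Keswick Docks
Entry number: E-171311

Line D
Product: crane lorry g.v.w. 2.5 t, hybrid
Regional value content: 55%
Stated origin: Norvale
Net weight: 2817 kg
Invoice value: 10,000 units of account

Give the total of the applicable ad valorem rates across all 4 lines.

Line A: motorcycle → 17-3; hybrid → 17-3-1; g.v.w. 1.8 t → 17-3-1-3. Scheduled 12%. quota on 17-3-1 exhausted → over-quota 29%; Norvale agreement on 17-3: RVC ≥ 45% → 4% available; preferential 4%. → 4%.
Line B: motorcycle → 17-3; petrol-engined → 17-3-3; g.v.w. 1.8 t → 17-3-3-1. Scheduled 3%. No special measure applies. → 3%.
Line C: passenger car → 17-1; battery-electric → 17-1-1; g.v.w. 7 t → 17-1-1-3. Scheduled 28%. No special measure applies. → 28%.
Line D: crane lorry → 17-4; hybrid → 17-4-1; g.v.w. 2.5 t → 17-4-1-1. Scheduled 20%. Norvale agreement on 17-3: 17-4-1-1 not covered. → 20%.
Sum: 4% + 3% + 28% + 20% = 55%.

55%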